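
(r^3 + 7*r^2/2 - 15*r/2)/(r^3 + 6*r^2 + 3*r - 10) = r*(2*r - 3)/(2*(r^2 + r - 2))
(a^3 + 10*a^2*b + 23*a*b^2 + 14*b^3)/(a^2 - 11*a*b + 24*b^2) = (a^3 + 10*a^2*b + 23*a*b^2 + 14*b^3)/(a^2 - 11*a*b + 24*b^2)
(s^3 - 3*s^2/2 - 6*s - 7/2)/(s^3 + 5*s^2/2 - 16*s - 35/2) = (s + 1)/(s + 5)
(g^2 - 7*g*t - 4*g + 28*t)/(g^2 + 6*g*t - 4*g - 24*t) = (g - 7*t)/(g + 6*t)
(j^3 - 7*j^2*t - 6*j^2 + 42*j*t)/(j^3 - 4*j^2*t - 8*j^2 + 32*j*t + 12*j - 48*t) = j*(-j + 7*t)/(-j^2 + 4*j*t + 2*j - 8*t)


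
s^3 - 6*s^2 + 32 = (s - 4)^2*(s + 2)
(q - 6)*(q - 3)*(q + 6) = q^3 - 3*q^2 - 36*q + 108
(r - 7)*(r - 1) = r^2 - 8*r + 7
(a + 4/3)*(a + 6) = a^2 + 22*a/3 + 8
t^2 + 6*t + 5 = (t + 1)*(t + 5)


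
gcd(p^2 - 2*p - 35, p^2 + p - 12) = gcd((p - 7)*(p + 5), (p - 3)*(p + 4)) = 1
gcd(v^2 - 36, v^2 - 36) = v^2 - 36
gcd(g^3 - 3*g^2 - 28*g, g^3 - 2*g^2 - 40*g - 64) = g + 4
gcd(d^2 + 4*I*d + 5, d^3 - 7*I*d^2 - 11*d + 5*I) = d - I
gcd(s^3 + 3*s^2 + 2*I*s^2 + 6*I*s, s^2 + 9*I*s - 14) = s + 2*I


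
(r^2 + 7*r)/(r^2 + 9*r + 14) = r/(r + 2)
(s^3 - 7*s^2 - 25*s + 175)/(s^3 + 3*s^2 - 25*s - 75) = (s - 7)/(s + 3)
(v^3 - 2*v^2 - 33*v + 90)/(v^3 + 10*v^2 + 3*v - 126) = (v - 5)/(v + 7)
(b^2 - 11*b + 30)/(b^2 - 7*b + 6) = (b - 5)/(b - 1)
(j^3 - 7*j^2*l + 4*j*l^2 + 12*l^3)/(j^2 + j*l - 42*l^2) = (j^2 - j*l - 2*l^2)/(j + 7*l)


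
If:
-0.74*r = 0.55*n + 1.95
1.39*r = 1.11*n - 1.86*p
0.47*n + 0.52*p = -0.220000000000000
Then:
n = -1.16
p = 0.63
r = -1.77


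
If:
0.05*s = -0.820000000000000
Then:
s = -16.40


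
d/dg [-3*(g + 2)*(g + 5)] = -6*g - 21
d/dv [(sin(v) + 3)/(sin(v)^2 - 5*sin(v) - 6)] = (-6*sin(v) + cos(v)^2 + 8)*cos(v)/((sin(v) - 6)^2*(sin(v) + 1)^2)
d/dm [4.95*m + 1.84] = 4.95000000000000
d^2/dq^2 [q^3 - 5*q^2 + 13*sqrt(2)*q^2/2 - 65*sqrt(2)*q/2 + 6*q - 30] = 6*q - 10 + 13*sqrt(2)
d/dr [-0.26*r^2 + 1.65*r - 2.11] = 1.65 - 0.52*r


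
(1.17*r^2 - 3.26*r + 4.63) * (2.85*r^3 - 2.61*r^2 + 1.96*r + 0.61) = 3.3345*r^5 - 12.3447*r^4 + 23.9973*r^3 - 17.7602*r^2 + 7.0862*r + 2.8243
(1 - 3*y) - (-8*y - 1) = 5*y + 2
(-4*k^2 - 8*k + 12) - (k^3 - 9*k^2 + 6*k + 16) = -k^3 + 5*k^2 - 14*k - 4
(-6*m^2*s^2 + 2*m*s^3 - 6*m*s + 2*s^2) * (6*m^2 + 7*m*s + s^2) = -36*m^4*s^2 - 30*m^3*s^3 - 36*m^3*s + 8*m^2*s^4 - 30*m^2*s^2 + 2*m*s^5 + 8*m*s^3 + 2*s^4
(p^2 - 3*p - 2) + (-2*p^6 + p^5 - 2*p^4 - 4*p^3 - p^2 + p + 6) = -2*p^6 + p^5 - 2*p^4 - 4*p^3 - 2*p + 4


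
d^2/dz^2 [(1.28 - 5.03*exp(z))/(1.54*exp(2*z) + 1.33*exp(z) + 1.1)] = (-11.929148*exp(4*z) + 22.445038*exp(3*z) + 58.990008*exp(2*z) + 0.949802000000002*exp(z) - 7.95894)*exp(z)/(3.652264*exp(6*z) + 9.462684*exp(5*z) + 15.998598*exp(4*z) + 15.870757*exp(3*z) + 11.42757*exp(2*z) + 4.8279*exp(z) + 1.331)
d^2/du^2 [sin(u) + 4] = -sin(u)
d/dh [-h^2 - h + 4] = -2*h - 1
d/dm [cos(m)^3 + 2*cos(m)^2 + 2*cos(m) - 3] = (3*sin(m)^2 - 4*cos(m) - 5)*sin(m)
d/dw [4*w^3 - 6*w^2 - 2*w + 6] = 12*w^2 - 12*w - 2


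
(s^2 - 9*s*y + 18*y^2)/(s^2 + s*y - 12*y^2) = (s - 6*y)/(s + 4*y)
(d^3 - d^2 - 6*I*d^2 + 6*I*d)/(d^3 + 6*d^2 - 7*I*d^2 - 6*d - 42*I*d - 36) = d*(d - 1)/(d^2 + d*(6 - I) - 6*I)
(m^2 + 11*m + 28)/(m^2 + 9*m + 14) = (m + 4)/(m + 2)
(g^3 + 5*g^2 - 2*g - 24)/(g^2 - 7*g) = (g^3 + 5*g^2 - 2*g - 24)/(g*(g - 7))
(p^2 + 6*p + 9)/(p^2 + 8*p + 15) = (p + 3)/(p + 5)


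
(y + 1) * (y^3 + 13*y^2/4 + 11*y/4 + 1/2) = y^4 + 17*y^3/4 + 6*y^2 + 13*y/4 + 1/2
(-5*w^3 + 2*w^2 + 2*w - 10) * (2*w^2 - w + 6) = -10*w^5 + 9*w^4 - 28*w^3 - 10*w^2 + 22*w - 60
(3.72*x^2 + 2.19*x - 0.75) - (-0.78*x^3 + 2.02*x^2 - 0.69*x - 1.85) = 0.78*x^3 + 1.7*x^2 + 2.88*x + 1.1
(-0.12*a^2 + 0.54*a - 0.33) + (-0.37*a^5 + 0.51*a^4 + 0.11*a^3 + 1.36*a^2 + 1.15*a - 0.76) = -0.37*a^5 + 0.51*a^4 + 0.11*a^3 + 1.24*a^2 + 1.69*a - 1.09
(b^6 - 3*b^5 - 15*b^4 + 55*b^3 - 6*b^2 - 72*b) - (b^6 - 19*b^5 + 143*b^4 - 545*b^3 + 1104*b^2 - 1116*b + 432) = 16*b^5 - 158*b^4 + 600*b^3 - 1110*b^2 + 1044*b - 432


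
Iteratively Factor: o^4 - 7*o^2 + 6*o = (o - 2)*(o^3 + 2*o^2 - 3*o) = (o - 2)*(o - 1)*(o^2 + 3*o) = o*(o - 2)*(o - 1)*(o + 3)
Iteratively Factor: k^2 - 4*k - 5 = (k + 1)*(k - 5)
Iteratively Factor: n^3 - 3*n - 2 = (n + 1)*(n^2 - n - 2) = (n + 1)^2*(n - 2)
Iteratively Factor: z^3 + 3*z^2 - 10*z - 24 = (z + 4)*(z^2 - z - 6) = (z + 2)*(z + 4)*(z - 3)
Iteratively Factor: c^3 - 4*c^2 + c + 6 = (c - 2)*(c^2 - 2*c - 3) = (c - 3)*(c - 2)*(c + 1)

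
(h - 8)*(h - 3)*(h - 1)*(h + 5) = h^4 - 7*h^3 - 25*h^2 + 151*h - 120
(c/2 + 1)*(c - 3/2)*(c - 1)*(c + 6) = c^4/2 + 11*c^3/4 - 13*c^2/4 - 9*c + 9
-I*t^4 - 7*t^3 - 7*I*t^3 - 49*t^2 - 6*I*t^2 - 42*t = t*(t + 6)*(t - 7*I)*(-I*t - I)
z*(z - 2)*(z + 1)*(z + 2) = z^4 + z^3 - 4*z^2 - 4*z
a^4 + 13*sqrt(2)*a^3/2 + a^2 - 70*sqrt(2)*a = a*(a - 2*sqrt(2))*(a + 7*sqrt(2)/2)*(a + 5*sqrt(2))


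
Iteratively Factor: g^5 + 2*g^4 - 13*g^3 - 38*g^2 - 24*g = (g + 2)*(g^4 - 13*g^2 - 12*g) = (g + 1)*(g + 2)*(g^3 - g^2 - 12*g) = (g + 1)*(g + 2)*(g + 3)*(g^2 - 4*g) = g*(g + 1)*(g + 2)*(g + 3)*(g - 4)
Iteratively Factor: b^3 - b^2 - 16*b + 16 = (b - 1)*(b^2 - 16) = (b - 1)*(b + 4)*(b - 4)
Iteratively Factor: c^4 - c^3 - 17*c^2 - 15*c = (c)*(c^3 - c^2 - 17*c - 15) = c*(c - 5)*(c^2 + 4*c + 3) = c*(c - 5)*(c + 1)*(c + 3)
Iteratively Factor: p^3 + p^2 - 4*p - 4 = (p + 1)*(p^2 - 4) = (p - 2)*(p + 1)*(p + 2)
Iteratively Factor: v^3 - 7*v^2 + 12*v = (v)*(v^2 - 7*v + 12) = v*(v - 4)*(v - 3)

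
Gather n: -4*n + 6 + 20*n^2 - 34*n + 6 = 20*n^2 - 38*n + 12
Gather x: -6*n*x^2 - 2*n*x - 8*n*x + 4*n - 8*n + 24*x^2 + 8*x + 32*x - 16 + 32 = -4*n + x^2*(24 - 6*n) + x*(40 - 10*n) + 16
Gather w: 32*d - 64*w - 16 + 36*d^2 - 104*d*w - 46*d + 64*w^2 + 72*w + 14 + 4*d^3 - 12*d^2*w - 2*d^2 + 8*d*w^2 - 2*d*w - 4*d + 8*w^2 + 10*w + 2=4*d^3 + 34*d^2 - 18*d + w^2*(8*d + 72) + w*(-12*d^2 - 106*d + 18)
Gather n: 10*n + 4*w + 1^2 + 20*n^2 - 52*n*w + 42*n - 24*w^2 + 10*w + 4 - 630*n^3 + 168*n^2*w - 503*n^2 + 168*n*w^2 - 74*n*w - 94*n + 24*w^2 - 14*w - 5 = -630*n^3 + n^2*(168*w - 483) + n*(168*w^2 - 126*w - 42)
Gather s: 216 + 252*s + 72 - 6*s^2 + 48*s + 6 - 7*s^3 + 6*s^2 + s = -7*s^3 + 301*s + 294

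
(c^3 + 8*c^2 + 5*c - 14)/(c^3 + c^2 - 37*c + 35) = (c + 2)/(c - 5)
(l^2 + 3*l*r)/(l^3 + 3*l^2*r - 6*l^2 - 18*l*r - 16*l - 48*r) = l/(l^2 - 6*l - 16)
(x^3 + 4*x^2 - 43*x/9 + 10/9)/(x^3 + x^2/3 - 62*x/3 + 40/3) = (x - 1/3)/(x - 4)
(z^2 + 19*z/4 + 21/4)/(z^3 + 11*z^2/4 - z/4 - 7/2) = (z + 3)/(z^2 + z - 2)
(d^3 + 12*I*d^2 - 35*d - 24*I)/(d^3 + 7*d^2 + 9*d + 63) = (d^2 + 9*I*d - 8)/(d^2 + d*(7 - 3*I) - 21*I)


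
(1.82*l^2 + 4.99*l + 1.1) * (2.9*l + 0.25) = 5.278*l^3 + 14.926*l^2 + 4.4375*l + 0.275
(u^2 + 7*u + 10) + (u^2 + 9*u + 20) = 2*u^2 + 16*u + 30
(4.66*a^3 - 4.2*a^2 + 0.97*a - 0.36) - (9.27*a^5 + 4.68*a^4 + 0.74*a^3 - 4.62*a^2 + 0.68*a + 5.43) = -9.27*a^5 - 4.68*a^4 + 3.92*a^3 + 0.42*a^2 + 0.29*a - 5.79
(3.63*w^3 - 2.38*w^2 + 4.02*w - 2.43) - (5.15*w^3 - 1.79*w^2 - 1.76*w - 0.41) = -1.52*w^3 - 0.59*w^2 + 5.78*w - 2.02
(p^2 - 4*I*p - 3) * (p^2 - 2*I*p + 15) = p^4 - 6*I*p^3 + 4*p^2 - 54*I*p - 45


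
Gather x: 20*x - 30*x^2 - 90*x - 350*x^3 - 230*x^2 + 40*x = -350*x^3 - 260*x^2 - 30*x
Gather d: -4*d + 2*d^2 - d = 2*d^2 - 5*d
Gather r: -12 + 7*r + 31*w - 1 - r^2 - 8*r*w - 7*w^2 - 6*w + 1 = -r^2 + r*(7 - 8*w) - 7*w^2 + 25*w - 12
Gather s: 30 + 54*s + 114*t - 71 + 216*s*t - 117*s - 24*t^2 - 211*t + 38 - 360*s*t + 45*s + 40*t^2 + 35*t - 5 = s*(-144*t - 18) + 16*t^2 - 62*t - 8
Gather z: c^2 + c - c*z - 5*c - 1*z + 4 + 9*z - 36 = c^2 - 4*c + z*(8 - c) - 32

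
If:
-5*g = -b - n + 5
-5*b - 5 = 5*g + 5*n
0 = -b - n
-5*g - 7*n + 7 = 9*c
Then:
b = -n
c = 4/3 - 7*n/9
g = -1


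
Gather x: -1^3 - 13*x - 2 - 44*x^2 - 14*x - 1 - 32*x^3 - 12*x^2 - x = -32*x^3 - 56*x^2 - 28*x - 4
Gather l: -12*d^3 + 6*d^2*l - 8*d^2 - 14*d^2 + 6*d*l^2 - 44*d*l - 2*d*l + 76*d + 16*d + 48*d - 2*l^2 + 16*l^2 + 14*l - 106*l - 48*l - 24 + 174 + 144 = -12*d^3 - 22*d^2 + 140*d + l^2*(6*d + 14) + l*(6*d^2 - 46*d - 140) + 294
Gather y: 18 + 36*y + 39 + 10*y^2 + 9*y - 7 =10*y^2 + 45*y + 50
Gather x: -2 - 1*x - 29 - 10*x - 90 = -11*x - 121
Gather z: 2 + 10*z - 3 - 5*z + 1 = 5*z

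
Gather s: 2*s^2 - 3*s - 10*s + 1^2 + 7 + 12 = 2*s^2 - 13*s + 20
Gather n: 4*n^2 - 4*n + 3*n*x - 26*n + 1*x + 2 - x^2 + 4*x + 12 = 4*n^2 + n*(3*x - 30) - x^2 + 5*x + 14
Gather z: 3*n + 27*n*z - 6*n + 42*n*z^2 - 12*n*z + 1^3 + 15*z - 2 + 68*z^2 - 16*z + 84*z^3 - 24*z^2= -3*n + 84*z^3 + z^2*(42*n + 44) + z*(15*n - 1) - 1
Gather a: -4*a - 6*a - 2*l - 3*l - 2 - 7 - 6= -10*a - 5*l - 15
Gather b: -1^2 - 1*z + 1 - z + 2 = 2 - 2*z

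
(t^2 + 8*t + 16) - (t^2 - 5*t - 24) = 13*t + 40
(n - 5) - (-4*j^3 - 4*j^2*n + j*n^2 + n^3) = 4*j^3 + 4*j^2*n - j*n^2 - n^3 + n - 5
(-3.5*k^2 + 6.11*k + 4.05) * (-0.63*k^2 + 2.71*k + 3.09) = 2.205*k^4 - 13.3343*k^3 + 3.1916*k^2 + 29.8554*k + 12.5145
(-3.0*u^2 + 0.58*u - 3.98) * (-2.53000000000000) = 7.59*u^2 - 1.4674*u + 10.0694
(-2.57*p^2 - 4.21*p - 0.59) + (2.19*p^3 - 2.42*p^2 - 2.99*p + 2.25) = 2.19*p^3 - 4.99*p^2 - 7.2*p + 1.66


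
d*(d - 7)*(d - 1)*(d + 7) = d^4 - d^3 - 49*d^2 + 49*d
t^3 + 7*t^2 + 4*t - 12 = (t - 1)*(t + 2)*(t + 6)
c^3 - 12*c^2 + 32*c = c*(c - 8)*(c - 4)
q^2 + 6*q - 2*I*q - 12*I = (q + 6)*(q - 2*I)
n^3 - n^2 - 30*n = n*(n - 6)*(n + 5)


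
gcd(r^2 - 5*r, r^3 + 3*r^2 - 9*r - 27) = 1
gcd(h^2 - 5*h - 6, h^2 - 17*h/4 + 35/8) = 1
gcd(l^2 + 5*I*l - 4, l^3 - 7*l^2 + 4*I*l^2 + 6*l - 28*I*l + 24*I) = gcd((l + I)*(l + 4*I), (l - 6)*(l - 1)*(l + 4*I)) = l + 4*I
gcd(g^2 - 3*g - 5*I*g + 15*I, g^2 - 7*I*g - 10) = g - 5*I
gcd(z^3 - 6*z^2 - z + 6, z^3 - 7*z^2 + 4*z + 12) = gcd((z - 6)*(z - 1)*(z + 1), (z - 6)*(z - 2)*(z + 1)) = z^2 - 5*z - 6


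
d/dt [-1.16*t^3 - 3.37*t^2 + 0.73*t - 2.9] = -3.48*t^2 - 6.74*t + 0.73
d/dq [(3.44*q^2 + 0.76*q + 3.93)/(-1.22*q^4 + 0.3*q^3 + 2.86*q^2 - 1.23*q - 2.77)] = (8.3936*q^5 + 1.7496*q^4 + 18.7224*q^3 - 9.9418*q^2 - 41.5372*q + 2.7287)/(1.4884*q^8 - 0.732*q^7 - 6.8884*q^6 + 4.7172*q^5 + 14.2004*q^4 - 8.6976*q^3 - 14.3315*q^2 + 6.8142*q + 7.6729)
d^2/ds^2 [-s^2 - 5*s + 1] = -2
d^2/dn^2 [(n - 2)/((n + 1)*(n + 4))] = 2*(n^3 - 6*n^2 - 42*n - 62)/(n^6 + 15*n^5 + 87*n^4 + 245*n^3 + 348*n^2 + 240*n + 64)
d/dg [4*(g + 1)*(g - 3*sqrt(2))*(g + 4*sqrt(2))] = 12*g^2 + 8*g + 8*sqrt(2)*g - 96 + 4*sqrt(2)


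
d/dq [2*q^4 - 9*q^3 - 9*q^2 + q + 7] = 8*q^3 - 27*q^2 - 18*q + 1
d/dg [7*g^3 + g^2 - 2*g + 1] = 21*g^2 + 2*g - 2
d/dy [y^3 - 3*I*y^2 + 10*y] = 3*y^2 - 6*I*y + 10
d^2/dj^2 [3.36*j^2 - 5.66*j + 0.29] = 6.72000000000000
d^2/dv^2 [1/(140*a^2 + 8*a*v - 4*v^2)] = (35*a^2 + 2*a*v - v^2 + 4*(a - v)^2)/(2*(35*a^2 + 2*a*v - v^2)^3)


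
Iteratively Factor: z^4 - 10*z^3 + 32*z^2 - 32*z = (z)*(z^3 - 10*z^2 + 32*z - 32) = z*(z - 4)*(z^2 - 6*z + 8) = z*(z - 4)^2*(z - 2)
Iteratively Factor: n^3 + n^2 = (n)*(n^2 + n) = n*(n + 1)*(n)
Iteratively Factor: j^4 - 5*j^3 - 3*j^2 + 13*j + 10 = (j + 1)*(j^3 - 6*j^2 + 3*j + 10) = (j - 5)*(j + 1)*(j^2 - j - 2) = (j - 5)*(j - 2)*(j + 1)*(j + 1)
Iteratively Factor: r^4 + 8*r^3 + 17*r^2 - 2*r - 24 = (r + 3)*(r^3 + 5*r^2 + 2*r - 8) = (r + 3)*(r + 4)*(r^2 + r - 2) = (r + 2)*(r + 3)*(r + 4)*(r - 1)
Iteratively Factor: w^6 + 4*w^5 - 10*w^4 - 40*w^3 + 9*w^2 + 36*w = (w - 3)*(w^5 + 7*w^4 + 11*w^3 - 7*w^2 - 12*w) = w*(w - 3)*(w^4 + 7*w^3 + 11*w^2 - 7*w - 12) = w*(w - 3)*(w - 1)*(w^3 + 8*w^2 + 19*w + 12) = w*(w - 3)*(w - 1)*(w + 1)*(w^2 + 7*w + 12) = w*(w - 3)*(w - 1)*(w + 1)*(w + 3)*(w + 4)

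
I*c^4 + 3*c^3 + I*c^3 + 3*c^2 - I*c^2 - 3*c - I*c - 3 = (c - 1)*(c + 1)*(c - 3*I)*(I*c + I)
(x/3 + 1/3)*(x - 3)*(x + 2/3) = x^3/3 - 4*x^2/9 - 13*x/9 - 2/3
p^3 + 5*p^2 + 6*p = p*(p + 2)*(p + 3)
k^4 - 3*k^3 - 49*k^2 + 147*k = k*(k - 7)*(k - 3)*(k + 7)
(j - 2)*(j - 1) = j^2 - 3*j + 2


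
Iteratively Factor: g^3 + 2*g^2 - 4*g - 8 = (g + 2)*(g^2 - 4) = (g + 2)^2*(g - 2)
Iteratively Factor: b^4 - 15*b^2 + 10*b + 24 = (b + 1)*(b^3 - b^2 - 14*b + 24) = (b + 1)*(b + 4)*(b^2 - 5*b + 6) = (b - 2)*(b + 1)*(b + 4)*(b - 3)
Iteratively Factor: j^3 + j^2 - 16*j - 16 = (j + 1)*(j^2 - 16) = (j - 4)*(j + 1)*(j + 4)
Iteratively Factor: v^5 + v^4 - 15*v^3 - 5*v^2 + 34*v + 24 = (v + 1)*(v^4 - 15*v^2 + 10*v + 24) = (v - 3)*(v + 1)*(v^3 + 3*v^2 - 6*v - 8) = (v - 3)*(v + 1)^2*(v^2 + 2*v - 8) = (v - 3)*(v - 2)*(v + 1)^2*(v + 4)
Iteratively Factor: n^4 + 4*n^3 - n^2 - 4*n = (n + 1)*(n^3 + 3*n^2 - 4*n) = (n + 1)*(n + 4)*(n^2 - n) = (n - 1)*(n + 1)*(n + 4)*(n)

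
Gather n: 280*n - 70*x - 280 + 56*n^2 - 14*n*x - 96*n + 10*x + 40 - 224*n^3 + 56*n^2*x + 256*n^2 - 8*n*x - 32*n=-224*n^3 + n^2*(56*x + 312) + n*(152 - 22*x) - 60*x - 240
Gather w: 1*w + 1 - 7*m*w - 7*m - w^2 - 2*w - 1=-7*m - w^2 + w*(-7*m - 1)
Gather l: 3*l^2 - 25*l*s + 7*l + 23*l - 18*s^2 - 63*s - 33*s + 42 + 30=3*l^2 + l*(30 - 25*s) - 18*s^2 - 96*s + 72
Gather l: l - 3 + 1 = l - 2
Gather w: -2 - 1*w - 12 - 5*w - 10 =-6*w - 24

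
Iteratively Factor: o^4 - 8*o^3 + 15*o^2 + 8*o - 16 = (o - 1)*(o^3 - 7*o^2 + 8*o + 16) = (o - 4)*(o - 1)*(o^2 - 3*o - 4) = (o - 4)*(o - 1)*(o + 1)*(o - 4)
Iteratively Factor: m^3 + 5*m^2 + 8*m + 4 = (m + 2)*(m^2 + 3*m + 2) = (m + 1)*(m + 2)*(m + 2)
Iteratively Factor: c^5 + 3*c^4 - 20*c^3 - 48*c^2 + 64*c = (c - 1)*(c^4 + 4*c^3 - 16*c^2 - 64*c) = (c - 1)*(c + 4)*(c^3 - 16*c) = c*(c - 1)*(c + 4)*(c^2 - 16) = c*(c - 4)*(c - 1)*(c + 4)*(c + 4)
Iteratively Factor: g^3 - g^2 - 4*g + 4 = (g + 2)*(g^2 - 3*g + 2) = (g - 2)*(g + 2)*(g - 1)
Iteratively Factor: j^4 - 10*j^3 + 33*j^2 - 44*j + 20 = (j - 1)*(j^3 - 9*j^2 + 24*j - 20) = (j - 2)*(j - 1)*(j^2 - 7*j + 10) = (j - 2)^2*(j - 1)*(j - 5)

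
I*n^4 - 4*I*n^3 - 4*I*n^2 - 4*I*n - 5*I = (n - 5)*(n - I)*(n + I)*(I*n + I)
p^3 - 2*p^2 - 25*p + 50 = (p - 5)*(p - 2)*(p + 5)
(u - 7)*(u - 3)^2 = u^3 - 13*u^2 + 51*u - 63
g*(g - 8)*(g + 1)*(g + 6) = g^4 - g^3 - 50*g^2 - 48*g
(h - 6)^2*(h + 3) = h^3 - 9*h^2 + 108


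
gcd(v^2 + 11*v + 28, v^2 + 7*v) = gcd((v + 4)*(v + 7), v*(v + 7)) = v + 7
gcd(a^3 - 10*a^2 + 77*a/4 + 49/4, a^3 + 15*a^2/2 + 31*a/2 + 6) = a + 1/2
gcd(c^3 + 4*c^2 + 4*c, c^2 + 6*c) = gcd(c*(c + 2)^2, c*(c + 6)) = c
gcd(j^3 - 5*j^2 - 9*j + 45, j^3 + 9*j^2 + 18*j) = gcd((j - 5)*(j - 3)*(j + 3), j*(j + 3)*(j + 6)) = j + 3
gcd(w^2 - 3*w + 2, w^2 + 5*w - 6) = w - 1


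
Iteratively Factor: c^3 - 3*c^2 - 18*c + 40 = (c - 5)*(c^2 + 2*c - 8) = (c - 5)*(c - 2)*(c + 4)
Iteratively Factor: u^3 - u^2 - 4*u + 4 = (u + 2)*(u^2 - 3*u + 2) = (u - 2)*(u + 2)*(u - 1)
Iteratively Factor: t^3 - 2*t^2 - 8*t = (t + 2)*(t^2 - 4*t) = t*(t + 2)*(t - 4)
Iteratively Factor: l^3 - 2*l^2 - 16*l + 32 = (l - 2)*(l^2 - 16) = (l - 4)*(l - 2)*(l + 4)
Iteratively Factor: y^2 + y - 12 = (y + 4)*(y - 3)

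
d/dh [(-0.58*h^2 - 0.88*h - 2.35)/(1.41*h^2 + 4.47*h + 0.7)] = (-1.3518*h^2 + 5.815*h + 9.8885)/(1.9881*h^4 + 12.6054*h^3 + 21.9549*h^2 + 6.258*h + 0.49)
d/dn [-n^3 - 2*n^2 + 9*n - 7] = -3*n^2 - 4*n + 9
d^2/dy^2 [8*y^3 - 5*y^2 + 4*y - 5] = 48*y - 10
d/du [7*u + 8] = 7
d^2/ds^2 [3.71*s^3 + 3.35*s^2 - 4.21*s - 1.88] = 22.26*s + 6.7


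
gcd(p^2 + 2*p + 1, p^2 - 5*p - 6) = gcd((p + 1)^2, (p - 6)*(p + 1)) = p + 1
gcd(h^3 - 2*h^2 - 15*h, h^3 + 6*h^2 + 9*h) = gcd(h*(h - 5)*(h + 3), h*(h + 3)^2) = h^2 + 3*h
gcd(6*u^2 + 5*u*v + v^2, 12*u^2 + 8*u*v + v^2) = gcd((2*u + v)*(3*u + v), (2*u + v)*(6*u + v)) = 2*u + v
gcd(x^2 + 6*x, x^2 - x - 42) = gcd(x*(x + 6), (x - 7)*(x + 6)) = x + 6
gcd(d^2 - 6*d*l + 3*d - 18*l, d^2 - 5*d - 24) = d + 3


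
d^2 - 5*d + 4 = (d - 4)*(d - 1)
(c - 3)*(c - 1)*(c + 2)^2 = c^4 - 9*c^2 - 4*c + 12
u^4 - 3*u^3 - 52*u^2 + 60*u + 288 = (u - 8)*(u - 3)*(u + 2)*(u + 6)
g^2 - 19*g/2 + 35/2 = (g - 7)*(g - 5/2)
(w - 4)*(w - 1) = w^2 - 5*w + 4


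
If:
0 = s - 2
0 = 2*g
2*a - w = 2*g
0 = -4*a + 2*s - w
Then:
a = 2/3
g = 0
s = 2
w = 4/3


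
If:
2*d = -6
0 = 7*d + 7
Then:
No Solution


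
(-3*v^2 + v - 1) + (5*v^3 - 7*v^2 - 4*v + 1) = 5*v^3 - 10*v^2 - 3*v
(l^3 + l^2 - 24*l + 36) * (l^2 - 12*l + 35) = l^5 - 11*l^4 - l^3 + 359*l^2 - 1272*l + 1260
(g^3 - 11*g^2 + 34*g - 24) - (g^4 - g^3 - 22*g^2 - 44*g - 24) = -g^4 + 2*g^3 + 11*g^2 + 78*g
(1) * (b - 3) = b - 3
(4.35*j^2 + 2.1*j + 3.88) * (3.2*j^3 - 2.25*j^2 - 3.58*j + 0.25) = 13.92*j^5 - 3.0675*j^4 - 7.882*j^3 - 15.1605*j^2 - 13.3654*j + 0.97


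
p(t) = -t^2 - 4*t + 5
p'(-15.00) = 26.00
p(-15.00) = -160.00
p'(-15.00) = 26.00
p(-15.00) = -160.00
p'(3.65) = -11.30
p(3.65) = -22.92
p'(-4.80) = 5.60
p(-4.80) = 1.16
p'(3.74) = -11.48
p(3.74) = -23.95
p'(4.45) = -12.90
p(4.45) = -32.60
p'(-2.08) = 0.16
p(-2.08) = 8.99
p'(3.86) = -11.72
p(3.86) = -25.34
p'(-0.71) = -2.58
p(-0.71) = 7.34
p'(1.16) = -6.32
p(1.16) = -0.99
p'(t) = -2*t - 4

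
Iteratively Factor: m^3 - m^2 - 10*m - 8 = (m + 1)*(m^2 - 2*m - 8) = (m - 4)*(m + 1)*(m + 2)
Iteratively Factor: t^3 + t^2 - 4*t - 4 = (t + 1)*(t^2 - 4) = (t - 2)*(t + 1)*(t + 2)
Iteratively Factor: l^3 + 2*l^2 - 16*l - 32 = (l + 2)*(l^2 - 16) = (l - 4)*(l + 2)*(l + 4)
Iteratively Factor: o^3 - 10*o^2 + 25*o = (o - 5)*(o^2 - 5*o) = (o - 5)^2*(o)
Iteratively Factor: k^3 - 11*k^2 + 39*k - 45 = (k - 5)*(k^2 - 6*k + 9) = (k - 5)*(k - 3)*(k - 3)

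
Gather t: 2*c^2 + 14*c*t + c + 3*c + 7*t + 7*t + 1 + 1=2*c^2 + 4*c + t*(14*c + 14) + 2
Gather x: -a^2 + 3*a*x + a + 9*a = -a^2 + 3*a*x + 10*a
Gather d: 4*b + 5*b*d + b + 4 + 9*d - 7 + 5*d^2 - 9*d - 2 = 5*b*d + 5*b + 5*d^2 - 5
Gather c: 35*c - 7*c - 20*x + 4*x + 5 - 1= 28*c - 16*x + 4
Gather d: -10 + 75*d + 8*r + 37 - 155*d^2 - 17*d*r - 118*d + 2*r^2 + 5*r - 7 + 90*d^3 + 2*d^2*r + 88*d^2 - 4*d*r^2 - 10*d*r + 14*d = 90*d^3 + d^2*(2*r - 67) + d*(-4*r^2 - 27*r - 29) + 2*r^2 + 13*r + 20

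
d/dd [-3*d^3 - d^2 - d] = -9*d^2 - 2*d - 1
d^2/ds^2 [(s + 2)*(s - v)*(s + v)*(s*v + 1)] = 12*s^2*v + 12*s*v + 6*s - 2*v^3 + 4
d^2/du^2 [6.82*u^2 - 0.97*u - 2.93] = 13.6400000000000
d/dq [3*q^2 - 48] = 6*q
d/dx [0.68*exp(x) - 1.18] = 0.68*exp(x)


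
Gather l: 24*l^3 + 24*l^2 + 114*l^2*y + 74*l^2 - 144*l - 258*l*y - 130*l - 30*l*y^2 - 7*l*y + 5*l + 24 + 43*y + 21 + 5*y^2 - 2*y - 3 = 24*l^3 + l^2*(114*y + 98) + l*(-30*y^2 - 265*y - 269) + 5*y^2 + 41*y + 42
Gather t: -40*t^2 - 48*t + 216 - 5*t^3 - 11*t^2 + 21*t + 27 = -5*t^3 - 51*t^2 - 27*t + 243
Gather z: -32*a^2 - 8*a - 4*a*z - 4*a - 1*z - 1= -32*a^2 - 12*a + z*(-4*a - 1) - 1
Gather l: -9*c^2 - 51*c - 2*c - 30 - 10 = -9*c^2 - 53*c - 40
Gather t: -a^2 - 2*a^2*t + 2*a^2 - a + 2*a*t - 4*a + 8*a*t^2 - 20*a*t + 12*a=a^2 + 8*a*t^2 + 7*a + t*(-2*a^2 - 18*a)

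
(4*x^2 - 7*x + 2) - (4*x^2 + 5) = -7*x - 3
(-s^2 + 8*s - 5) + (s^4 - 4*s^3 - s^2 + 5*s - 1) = s^4 - 4*s^3 - 2*s^2 + 13*s - 6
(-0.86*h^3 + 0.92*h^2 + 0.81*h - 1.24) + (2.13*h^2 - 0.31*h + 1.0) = -0.86*h^3 + 3.05*h^2 + 0.5*h - 0.24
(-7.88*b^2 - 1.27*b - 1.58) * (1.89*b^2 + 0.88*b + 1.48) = -14.8932*b^4 - 9.3347*b^3 - 15.7662*b^2 - 3.27*b - 2.3384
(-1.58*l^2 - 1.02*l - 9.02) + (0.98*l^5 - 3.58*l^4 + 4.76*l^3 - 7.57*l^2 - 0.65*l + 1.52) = 0.98*l^5 - 3.58*l^4 + 4.76*l^3 - 9.15*l^2 - 1.67*l - 7.5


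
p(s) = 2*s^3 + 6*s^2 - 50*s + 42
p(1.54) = -13.47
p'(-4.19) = 5.06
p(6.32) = 470.53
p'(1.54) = -17.29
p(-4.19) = 209.72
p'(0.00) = -50.00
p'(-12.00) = 670.00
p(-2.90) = 188.68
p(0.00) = 42.00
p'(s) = 6*s^2 + 12*s - 50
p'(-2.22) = -47.07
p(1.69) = -15.71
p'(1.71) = -11.94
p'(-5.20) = 49.84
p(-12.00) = -1950.00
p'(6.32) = 265.49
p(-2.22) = 160.69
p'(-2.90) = -34.34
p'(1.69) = -12.58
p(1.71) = -15.95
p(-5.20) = 183.02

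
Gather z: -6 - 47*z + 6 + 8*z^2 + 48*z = 8*z^2 + z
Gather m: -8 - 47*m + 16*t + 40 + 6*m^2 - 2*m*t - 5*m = 6*m^2 + m*(-2*t - 52) + 16*t + 32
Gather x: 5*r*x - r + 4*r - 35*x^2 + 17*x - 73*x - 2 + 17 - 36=3*r - 35*x^2 + x*(5*r - 56) - 21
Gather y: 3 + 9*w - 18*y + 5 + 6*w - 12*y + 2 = 15*w - 30*y + 10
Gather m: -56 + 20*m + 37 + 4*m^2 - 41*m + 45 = 4*m^2 - 21*m + 26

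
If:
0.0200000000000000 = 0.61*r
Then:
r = 0.03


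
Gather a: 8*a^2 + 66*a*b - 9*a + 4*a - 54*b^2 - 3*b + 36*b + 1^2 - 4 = 8*a^2 + a*(66*b - 5) - 54*b^2 + 33*b - 3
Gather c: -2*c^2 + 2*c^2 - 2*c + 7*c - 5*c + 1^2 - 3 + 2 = 0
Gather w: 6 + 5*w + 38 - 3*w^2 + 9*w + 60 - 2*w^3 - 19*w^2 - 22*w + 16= -2*w^3 - 22*w^2 - 8*w + 120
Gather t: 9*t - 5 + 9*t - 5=18*t - 10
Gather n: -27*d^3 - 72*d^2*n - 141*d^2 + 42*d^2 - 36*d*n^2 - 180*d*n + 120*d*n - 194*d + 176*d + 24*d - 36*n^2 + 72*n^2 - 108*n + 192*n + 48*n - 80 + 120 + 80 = -27*d^3 - 99*d^2 + 6*d + n^2*(36 - 36*d) + n*(-72*d^2 - 60*d + 132) + 120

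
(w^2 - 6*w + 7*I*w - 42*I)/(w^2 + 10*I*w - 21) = (w - 6)/(w + 3*I)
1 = 1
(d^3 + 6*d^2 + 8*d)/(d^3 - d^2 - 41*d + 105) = d*(d^2 + 6*d + 8)/(d^3 - d^2 - 41*d + 105)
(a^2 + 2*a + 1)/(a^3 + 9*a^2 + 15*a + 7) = 1/(a + 7)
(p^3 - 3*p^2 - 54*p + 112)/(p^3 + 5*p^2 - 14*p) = (p - 8)/p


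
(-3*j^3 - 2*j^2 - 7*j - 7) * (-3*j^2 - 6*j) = 9*j^5 + 24*j^4 + 33*j^3 + 63*j^2 + 42*j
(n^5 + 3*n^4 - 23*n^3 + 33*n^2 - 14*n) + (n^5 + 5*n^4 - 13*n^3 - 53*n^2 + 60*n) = 2*n^5 + 8*n^4 - 36*n^3 - 20*n^2 + 46*n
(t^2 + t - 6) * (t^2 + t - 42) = t^4 + 2*t^3 - 47*t^2 - 48*t + 252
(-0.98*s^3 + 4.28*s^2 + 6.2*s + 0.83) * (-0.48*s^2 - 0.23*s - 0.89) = 0.4704*s^5 - 1.829*s^4 - 3.0882*s^3 - 5.6336*s^2 - 5.7089*s - 0.7387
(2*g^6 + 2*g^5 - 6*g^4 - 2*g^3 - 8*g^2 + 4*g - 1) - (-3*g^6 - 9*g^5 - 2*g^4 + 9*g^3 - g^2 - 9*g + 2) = 5*g^6 + 11*g^5 - 4*g^4 - 11*g^3 - 7*g^2 + 13*g - 3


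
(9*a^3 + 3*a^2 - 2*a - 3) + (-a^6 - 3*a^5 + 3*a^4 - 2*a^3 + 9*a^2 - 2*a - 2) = -a^6 - 3*a^5 + 3*a^4 + 7*a^3 + 12*a^2 - 4*a - 5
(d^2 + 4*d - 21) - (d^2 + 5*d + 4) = -d - 25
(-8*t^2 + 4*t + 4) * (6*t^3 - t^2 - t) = -48*t^5 + 32*t^4 + 28*t^3 - 8*t^2 - 4*t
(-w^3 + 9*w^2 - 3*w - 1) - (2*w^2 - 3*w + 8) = -w^3 + 7*w^2 - 9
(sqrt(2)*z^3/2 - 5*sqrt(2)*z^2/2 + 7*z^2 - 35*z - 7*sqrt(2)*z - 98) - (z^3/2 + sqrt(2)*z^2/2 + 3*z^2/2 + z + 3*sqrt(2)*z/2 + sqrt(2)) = -z^3/2 + sqrt(2)*z^3/2 - 3*sqrt(2)*z^2 + 11*z^2/2 - 36*z - 17*sqrt(2)*z/2 - 98 - sqrt(2)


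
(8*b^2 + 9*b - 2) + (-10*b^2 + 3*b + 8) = -2*b^2 + 12*b + 6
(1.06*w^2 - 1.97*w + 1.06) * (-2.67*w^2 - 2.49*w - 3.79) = -2.8302*w^4 + 2.6205*w^3 - 1.9423*w^2 + 4.8269*w - 4.0174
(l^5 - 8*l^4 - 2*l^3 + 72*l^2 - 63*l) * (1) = l^5 - 8*l^4 - 2*l^3 + 72*l^2 - 63*l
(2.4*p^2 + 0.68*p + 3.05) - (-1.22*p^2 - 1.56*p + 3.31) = 3.62*p^2 + 2.24*p - 0.26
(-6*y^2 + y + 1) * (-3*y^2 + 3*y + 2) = 18*y^4 - 21*y^3 - 12*y^2 + 5*y + 2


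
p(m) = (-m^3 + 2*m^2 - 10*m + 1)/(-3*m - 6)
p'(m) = (-3*m^2 + 4*m - 10)/(-3*m - 6) + 3*(-m^3 + 2*m^2 - 10*m + 1)/(-3*m - 6)^2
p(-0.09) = -0.33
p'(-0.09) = 1.99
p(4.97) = 5.84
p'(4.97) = 2.23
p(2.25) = 1.79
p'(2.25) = 0.85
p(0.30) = 0.27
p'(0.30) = 1.20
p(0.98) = 0.87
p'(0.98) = 0.71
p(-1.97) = -401.19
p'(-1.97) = 13701.06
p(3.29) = 2.89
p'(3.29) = 1.30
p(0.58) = 0.56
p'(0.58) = 0.91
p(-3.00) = 25.33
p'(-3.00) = 9.00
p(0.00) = -0.17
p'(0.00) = 1.75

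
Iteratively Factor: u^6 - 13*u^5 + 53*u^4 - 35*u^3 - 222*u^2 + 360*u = (u - 3)*(u^5 - 10*u^4 + 23*u^3 + 34*u^2 - 120*u) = (u - 4)*(u - 3)*(u^4 - 6*u^3 - u^2 + 30*u) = (u - 4)*(u - 3)*(u + 2)*(u^3 - 8*u^2 + 15*u) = (u - 5)*(u - 4)*(u - 3)*(u + 2)*(u^2 - 3*u) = (u - 5)*(u - 4)*(u - 3)^2*(u + 2)*(u)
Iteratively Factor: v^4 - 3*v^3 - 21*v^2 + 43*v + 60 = (v - 3)*(v^3 - 21*v - 20) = (v - 3)*(v + 1)*(v^2 - v - 20) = (v - 3)*(v + 1)*(v + 4)*(v - 5)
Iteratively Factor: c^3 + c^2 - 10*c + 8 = (c - 1)*(c^2 + 2*c - 8) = (c - 2)*(c - 1)*(c + 4)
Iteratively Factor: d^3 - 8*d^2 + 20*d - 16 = (d - 4)*(d^2 - 4*d + 4) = (d - 4)*(d - 2)*(d - 2)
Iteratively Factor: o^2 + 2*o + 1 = (o + 1)*(o + 1)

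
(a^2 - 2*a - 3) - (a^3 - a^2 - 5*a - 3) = -a^3 + 2*a^2 + 3*a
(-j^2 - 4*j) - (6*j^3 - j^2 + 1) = -6*j^3 - 4*j - 1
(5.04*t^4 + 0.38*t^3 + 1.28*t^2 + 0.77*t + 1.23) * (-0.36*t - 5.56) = -1.8144*t^5 - 28.1592*t^4 - 2.5736*t^3 - 7.394*t^2 - 4.724*t - 6.8388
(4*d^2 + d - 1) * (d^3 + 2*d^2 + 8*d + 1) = 4*d^5 + 9*d^4 + 33*d^3 + 10*d^2 - 7*d - 1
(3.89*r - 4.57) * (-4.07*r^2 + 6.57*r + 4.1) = -15.8323*r^3 + 44.1572*r^2 - 14.0759*r - 18.737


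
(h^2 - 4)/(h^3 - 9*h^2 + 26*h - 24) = (h + 2)/(h^2 - 7*h + 12)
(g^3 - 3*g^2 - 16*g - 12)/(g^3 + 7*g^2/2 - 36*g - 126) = 2*(g^2 + 3*g + 2)/(2*g^2 + 19*g + 42)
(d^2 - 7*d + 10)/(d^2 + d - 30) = (d - 2)/(d + 6)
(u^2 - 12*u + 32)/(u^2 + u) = (u^2 - 12*u + 32)/(u*(u + 1))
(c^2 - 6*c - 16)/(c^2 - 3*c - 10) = (c - 8)/(c - 5)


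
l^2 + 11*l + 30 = (l + 5)*(l + 6)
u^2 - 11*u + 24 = (u - 8)*(u - 3)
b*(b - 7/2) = b^2 - 7*b/2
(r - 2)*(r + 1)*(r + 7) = r^3 + 6*r^2 - 9*r - 14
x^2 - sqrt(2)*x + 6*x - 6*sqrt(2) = (x + 6)*(x - sqrt(2))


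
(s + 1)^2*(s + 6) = s^3 + 8*s^2 + 13*s + 6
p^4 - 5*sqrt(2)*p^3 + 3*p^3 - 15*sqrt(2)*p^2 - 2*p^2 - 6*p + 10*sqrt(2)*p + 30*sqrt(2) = (p + 3)*(p - 5*sqrt(2))*(p - sqrt(2))*(p + sqrt(2))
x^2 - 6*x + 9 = (x - 3)^2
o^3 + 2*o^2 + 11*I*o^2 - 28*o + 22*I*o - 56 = (o + 2)*(o + 4*I)*(o + 7*I)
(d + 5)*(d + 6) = d^2 + 11*d + 30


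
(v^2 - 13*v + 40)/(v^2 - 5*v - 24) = (v - 5)/(v + 3)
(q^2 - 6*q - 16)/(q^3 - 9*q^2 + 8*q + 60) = (q - 8)/(q^2 - 11*q + 30)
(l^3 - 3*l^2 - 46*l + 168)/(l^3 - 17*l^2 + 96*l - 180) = (l^2 + 3*l - 28)/(l^2 - 11*l + 30)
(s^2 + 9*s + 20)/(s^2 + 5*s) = (s + 4)/s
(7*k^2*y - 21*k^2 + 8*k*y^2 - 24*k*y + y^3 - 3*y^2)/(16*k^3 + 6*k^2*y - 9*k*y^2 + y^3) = (7*k*y - 21*k + y^2 - 3*y)/(16*k^2 - 10*k*y + y^2)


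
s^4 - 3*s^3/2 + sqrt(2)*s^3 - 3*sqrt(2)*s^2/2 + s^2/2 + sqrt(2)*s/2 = s*(s - 1)*(s - 1/2)*(s + sqrt(2))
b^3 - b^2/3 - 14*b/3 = b*(b - 7/3)*(b + 2)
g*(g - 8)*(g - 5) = g^3 - 13*g^2 + 40*g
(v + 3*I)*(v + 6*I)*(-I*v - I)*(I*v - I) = v^4 + 9*I*v^3 - 19*v^2 - 9*I*v + 18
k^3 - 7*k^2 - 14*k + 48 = (k - 8)*(k - 2)*(k + 3)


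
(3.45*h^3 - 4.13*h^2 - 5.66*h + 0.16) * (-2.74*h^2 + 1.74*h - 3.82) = -9.453*h^5 + 17.3192*h^4 - 4.8568*h^3 + 5.4898*h^2 + 21.8996*h - 0.6112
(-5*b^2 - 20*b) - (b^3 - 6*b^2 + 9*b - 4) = -b^3 + b^2 - 29*b + 4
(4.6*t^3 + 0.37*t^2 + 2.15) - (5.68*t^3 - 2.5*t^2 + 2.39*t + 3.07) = -1.08*t^3 + 2.87*t^2 - 2.39*t - 0.92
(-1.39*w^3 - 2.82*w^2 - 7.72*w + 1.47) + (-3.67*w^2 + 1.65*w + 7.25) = -1.39*w^3 - 6.49*w^2 - 6.07*w + 8.72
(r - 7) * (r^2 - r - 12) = r^3 - 8*r^2 - 5*r + 84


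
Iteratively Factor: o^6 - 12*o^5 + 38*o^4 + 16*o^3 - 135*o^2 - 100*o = (o)*(o^5 - 12*o^4 + 38*o^3 + 16*o^2 - 135*o - 100) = o*(o + 1)*(o^4 - 13*o^3 + 51*o^2 - 35*o - 100) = o*(o - 5)*(o + 1)*(o^3 - 8*o^2 + 11*o + 20) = o*(o - 5)*(o + 1)^2*(o^2 - 9*o + 20) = o*(o - 5)^2*(o + 1)^2*(o - 4)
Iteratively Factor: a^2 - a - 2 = (a + 1)*(a - 2)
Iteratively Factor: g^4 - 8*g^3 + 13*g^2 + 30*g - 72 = (g - 4)*(g^3 - 4*g^2 - 3*g + 18) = (g - 4)*(g - 3)*(g^2 - g - 6) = (g - 4)*(g - 3)^2*(g + 2)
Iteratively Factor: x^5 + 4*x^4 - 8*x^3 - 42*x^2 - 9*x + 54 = (x + 3)*(x^4 + x^3 - 11*x^2 - 9*x + 18) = (x + 3)^2*(x^3 - 2*x^2 - 5*x + 6) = (x - 1)*(x + 3)^2*(x^2 - x - 6) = (x - 3)*(x - 1)*(x + 3)^2*(x + 2)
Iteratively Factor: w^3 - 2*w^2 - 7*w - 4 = (w + 1)*(w^2 - 3*w - 4) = (w + 1)^2*(w - 4)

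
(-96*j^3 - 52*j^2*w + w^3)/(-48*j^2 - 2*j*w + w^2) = 2*j + w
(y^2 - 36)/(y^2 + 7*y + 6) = (y - 6)/(y + 1)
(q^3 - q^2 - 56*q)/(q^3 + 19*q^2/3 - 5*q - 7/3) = 3*q*(q - 8)/(3*q^2 - 2*q - 1)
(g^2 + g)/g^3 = (g + 1)/g^2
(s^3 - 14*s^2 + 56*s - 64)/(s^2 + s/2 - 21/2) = 2*(s^3 - 14*s^2 + 56*s - 64)/(2*s^2 + s - 21)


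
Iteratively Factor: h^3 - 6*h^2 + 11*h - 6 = (h - 1)*(h^2 - 5*h + 6) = (h - 3)*(h - 1)*(h - 2)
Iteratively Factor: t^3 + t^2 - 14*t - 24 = (t + 2)*(t^2 - t - 12) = (t - 4)*(t + 2)*(t + 3)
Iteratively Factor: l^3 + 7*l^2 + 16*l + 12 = (l + 3)*(l^2 + 4*l + 4) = (l + 2)*(l + 3)*(l + 2)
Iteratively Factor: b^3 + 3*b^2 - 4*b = (b)*(b^2 + 3*b - 4) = b*(b + 4)*(b - 1)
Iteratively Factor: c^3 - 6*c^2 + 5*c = (c - 5)*(c^2 - c) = c*(c - 5)*(c - 1)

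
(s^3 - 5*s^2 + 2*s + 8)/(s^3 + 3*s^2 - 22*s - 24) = (s - 2)/(s + 6)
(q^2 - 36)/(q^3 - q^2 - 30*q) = (q + 6)/(q*(q + 5))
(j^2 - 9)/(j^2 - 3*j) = (j + 3)/j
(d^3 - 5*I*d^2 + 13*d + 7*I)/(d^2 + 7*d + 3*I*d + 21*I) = (d^3 - 5*I*d^2 + 13*d + 7*I)/(d^2 + d*(7 + 3*I) + 21*I)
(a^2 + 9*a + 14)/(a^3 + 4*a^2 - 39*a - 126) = (a + 2)/(a^2 - 3*a - 18)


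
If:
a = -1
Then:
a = -1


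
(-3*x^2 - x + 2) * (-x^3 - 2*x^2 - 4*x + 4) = 3*x^5 + 7*x^4 + 12*x^3 - 12*x^2 - 12*x + 8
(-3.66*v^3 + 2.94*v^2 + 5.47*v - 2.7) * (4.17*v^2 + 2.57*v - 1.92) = -15.2622*v^5 + 2.8536*v^4 + 37.3929*v^3 - 2.8459*v^2 - 17.4414*v + 5.184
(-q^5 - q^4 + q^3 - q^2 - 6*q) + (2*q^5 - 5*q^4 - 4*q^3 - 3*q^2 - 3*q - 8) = q^5 - 6*q^4 - 3*q^3 - 4*q^2 - 9*q - 8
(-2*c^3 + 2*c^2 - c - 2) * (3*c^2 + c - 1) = -6*c^5 + 4*c^4 + c^3 - 9*c^2 - c + 2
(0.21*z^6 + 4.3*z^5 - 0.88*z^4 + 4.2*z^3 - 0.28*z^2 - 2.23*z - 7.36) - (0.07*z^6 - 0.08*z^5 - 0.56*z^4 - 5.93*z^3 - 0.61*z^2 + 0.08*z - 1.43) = 0.14*z^6 + 4.38*z^5 - 0.32*z^4 + 10.13*z^3 + 0.33*z^2 - 2.31*z - 5.93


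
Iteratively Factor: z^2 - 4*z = (z - 4)*(z)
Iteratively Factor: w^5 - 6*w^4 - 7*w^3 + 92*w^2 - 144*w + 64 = (w - 4)*(w^4 - 2*w^3 - 15*w^2 + 32*w - 16) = (w - 4)^2*(w^3 + 2*w^2 - 7*w + 4) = (w - 4)^2*(w + 4)*(w^2 - 2*w + 1) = (w - 4)^2*(w - 1)*(w + 4)*(w - 1)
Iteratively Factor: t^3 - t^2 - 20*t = (t)*(t^2 - t - 20) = t*(t - 5)*(t + 4)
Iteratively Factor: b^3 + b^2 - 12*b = (b - 3)*(b^2 + 4*b) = b*(b - 3)*(b + 4)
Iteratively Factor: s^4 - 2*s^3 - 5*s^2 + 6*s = (s)*(s^3 - 2*s^2 - 5*s + 6) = s*(s - 3)*(s^2 + s - 2) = s*(s - 3)*(s + 2)*(s - 1)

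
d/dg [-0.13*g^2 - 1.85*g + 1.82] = -0.26*g - 1.85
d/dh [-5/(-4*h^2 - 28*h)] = 5*(-2*h - 7)/(4*h^2*(h + 7)^2)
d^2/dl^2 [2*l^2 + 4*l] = 4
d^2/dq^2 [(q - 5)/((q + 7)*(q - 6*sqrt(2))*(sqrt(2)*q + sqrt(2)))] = sqrt(2)*((q - 5)*(q + 1)^2*(q + 7)^2 + (q - 5)*(q + 1)^2*(q + 7)*(q - 6*sqrt(2)) + (q - 5)*(q + 1)^2*(q - 6*sqrt(2))^2 + (q - 5)*(q + 1)*(q + 7)^2*(q - 6*sqrt(2)) + (q - 5)*(q + 1)*(q + 7)*(q - 6*sqrt(2))^2 + (q - 5)*(q + 7)^2*(q - 6*sqrt(2))^2 - (q + 1)^2*(q + 7)^2*(q - 6*sqrt(2)) - (q + 1)^2*(q + 7)*(q - 6*sqrt(2))^2 - (q + 1)*(q + 7)^2*(q - 6*sqrt(2))^2)/((q + 1)^3*(q + 7)^3*(q - 6*sqrt(2))^3)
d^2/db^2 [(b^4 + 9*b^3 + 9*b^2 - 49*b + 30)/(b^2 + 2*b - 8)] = 2*(b^6 + 6*b^5 - 12*b^4 - 87*b^3 + 258*b^2 + 732*b + 152)/(b^6 + 6*b^5 - 12*b^4 - 88*b^3 + 96*b^2 + 384*b - 512)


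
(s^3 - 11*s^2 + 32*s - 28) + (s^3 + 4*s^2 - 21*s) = 2*s^3 - 7*s^2 + 11*s - 28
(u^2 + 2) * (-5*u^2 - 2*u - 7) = -5*u^4 - 2*u^3 - 17*u^2 - 4*u - 14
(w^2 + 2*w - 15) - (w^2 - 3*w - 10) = 5*w - 5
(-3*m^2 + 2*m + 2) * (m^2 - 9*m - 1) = -3*m^4 + 29*m^3 - 13*m^2 - 20*m - 2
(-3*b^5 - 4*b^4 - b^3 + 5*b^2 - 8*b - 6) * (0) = 0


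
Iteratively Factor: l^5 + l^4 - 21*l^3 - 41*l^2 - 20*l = (l - 5)*(l^4 + 6*l^3 + 9*l^2 + 4*l) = (l - 5)*(l + 1)*(l^3 + 5*l^2 + 4*l) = l*(l - 5)*(l + 1)*(l^2 + 5*l + 4) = l*(l - 5)*(l + 1)^2*(l + 4)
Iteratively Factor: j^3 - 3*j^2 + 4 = (j - 2)*(j^2 - j - 2) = (j - 2)*(j + 1)*(j - 2)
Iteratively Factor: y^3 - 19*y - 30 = (y + 2)*(y^2 - 2*y - 15) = (y + 2)*(y + 3)*(y - 5)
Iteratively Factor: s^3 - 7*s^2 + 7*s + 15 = (s - 3)*(s^2 - 4*s - 5) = (s - 3)*(s + 1)*(s - 5)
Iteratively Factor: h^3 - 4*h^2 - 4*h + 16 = (h - 2)*(h^2 - 2*h - 8) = (h - 4)*(h - 2)*(h + 2)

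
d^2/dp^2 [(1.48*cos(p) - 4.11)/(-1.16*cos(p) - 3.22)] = (6.66133814775094e-16*cos(p)^3 - 11.058512*cos(p)^2 + 30.696904*cos(p) + 22.117024)/(1.560896*cos(p)^3 + 12.998496*cos(p)^2 + 36.082032*cos(p) + 33.386248)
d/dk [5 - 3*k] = -3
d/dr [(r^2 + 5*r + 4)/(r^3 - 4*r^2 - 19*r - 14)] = (-r^2 - 8*r + 6)/(r^4 - 10*r^3 - 3*r^2 + 140*r + 196)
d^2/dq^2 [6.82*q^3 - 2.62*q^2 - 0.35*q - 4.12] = 40.92*q - 5.24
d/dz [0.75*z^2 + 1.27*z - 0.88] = 1.5*z + 1.27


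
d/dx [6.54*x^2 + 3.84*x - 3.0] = 13.08*x + 3.84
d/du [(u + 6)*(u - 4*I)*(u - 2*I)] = 3*u^2 + 12*u*(1 - I) - 8 - 36*I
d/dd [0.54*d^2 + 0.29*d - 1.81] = 1.08*d + 0.29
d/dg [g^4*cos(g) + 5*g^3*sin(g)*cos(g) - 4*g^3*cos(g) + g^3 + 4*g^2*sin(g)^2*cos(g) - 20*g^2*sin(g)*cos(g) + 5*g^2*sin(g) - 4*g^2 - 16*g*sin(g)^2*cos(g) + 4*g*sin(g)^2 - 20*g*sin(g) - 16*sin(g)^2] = -g^4*sin(g) + 4*sqrt(2)*g^3*sin(g + pi/4) + 5*g^3*cos(2*g) - g^2*sin(g) + 15*g^2*sin(2*g)/2 + 3*g^2*sin(3*g) - 7*g^2*cos(g) - 20*g^2*cos(2*g) + 3*g^2 + 14*g*sin(g) - 16*g*sin(2*g) - 12*g*sin(3*g) - 18*g*cos(g) - 2*g*cos(3*g) - 8*g - 20*sin(g) - 16*sin(2*g) - 4*cos(g) - 2*cos(2*g) + 4*cos(3*g) + 2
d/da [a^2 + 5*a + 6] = 2*a + 5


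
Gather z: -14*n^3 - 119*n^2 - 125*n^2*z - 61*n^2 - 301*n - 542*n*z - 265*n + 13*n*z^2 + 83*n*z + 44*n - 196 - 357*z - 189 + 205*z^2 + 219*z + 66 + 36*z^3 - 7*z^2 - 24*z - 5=-14*n^3 - 180*n^2 - 522*n + 36*z^3 + z^2*(13*n + 198) + z*(-125*n^2 - 459*n - 162) - 324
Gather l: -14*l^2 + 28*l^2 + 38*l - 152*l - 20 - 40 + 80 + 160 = 14*l^2 - 114*l + 180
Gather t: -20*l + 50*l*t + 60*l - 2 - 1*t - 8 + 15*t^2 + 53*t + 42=40*l + 15*t^2 + t*(50*l + 52) + 32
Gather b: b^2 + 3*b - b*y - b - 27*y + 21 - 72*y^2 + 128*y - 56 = b^2 + b*(2 - y) - 72*y^2 + 101*y - 35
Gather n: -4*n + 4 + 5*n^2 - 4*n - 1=5*n^2 - 8*n + 3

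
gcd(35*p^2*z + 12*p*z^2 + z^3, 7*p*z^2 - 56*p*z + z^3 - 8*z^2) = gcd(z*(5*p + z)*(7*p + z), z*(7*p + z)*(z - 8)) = 7*p*z + z^2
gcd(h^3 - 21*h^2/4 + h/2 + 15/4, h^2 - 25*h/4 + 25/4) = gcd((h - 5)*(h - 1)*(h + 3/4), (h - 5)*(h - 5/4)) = h - 5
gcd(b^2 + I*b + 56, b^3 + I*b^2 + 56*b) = b^2 + I*b + 56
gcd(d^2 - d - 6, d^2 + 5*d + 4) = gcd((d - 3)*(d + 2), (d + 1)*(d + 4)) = 1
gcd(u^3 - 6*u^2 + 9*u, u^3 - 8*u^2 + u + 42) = u - 3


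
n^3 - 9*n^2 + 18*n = n*(n - 6)*(n - 3)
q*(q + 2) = q^2 + 2*q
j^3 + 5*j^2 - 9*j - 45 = (j - 3)*(j + 3)*(j + 5)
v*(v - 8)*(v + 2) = v^3 - 6*v^2 - 16*v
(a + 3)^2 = a^2 + 6*a + 9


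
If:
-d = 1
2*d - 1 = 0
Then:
No Solution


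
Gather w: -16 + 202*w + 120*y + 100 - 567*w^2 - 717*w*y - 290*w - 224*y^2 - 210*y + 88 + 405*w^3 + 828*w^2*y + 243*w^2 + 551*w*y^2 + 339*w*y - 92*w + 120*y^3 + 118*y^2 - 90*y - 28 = 405*w^3 + w^2*(828*y - 324) + w*(551*y^2 - 378*y - 180) + 120*y^3 - 106*y^2 - 180*y + 144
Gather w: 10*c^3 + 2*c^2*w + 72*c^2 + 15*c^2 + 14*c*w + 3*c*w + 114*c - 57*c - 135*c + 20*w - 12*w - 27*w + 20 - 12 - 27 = 10*c^3 + 87*c^2 - 78*c + w*(2*c^2 + 17*c - 19) - 19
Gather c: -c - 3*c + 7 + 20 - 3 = 24 - 4*c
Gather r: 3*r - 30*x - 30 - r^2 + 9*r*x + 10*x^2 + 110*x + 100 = -r^2 + r*(9*x + 3) + 10*x^2 + 80*x + 70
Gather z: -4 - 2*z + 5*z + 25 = 3*z + 21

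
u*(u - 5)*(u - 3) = u^3 - 8*u^2 + 15*u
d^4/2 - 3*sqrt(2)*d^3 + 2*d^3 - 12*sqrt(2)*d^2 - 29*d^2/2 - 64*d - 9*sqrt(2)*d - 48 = (d/2 + sqrt(2))*(d + 1)*(d + 3)*(d - 8*sqrt(2))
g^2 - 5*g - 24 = (g - 8)*(g + 3)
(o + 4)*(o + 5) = o^2 + 9*o + 20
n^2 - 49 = (n - 7)*(n + 7)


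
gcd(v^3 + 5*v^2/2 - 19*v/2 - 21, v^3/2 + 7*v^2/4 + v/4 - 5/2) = v + 2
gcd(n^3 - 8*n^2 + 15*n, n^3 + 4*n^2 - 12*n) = n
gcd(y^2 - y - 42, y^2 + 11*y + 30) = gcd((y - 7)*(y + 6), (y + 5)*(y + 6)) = y + 6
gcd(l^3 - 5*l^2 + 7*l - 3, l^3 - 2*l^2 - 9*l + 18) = l - 3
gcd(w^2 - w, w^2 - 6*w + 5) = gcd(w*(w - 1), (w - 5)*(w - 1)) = w - 1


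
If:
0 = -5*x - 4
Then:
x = -4/5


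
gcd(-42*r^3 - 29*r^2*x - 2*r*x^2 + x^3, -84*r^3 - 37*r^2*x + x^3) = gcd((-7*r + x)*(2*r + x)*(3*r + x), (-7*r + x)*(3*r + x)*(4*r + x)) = -21*r^2 - 4*r*x + x^2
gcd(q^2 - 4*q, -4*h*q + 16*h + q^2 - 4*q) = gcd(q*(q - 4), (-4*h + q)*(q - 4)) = q - 4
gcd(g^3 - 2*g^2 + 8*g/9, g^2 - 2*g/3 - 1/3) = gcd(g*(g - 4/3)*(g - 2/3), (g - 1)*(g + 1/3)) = 1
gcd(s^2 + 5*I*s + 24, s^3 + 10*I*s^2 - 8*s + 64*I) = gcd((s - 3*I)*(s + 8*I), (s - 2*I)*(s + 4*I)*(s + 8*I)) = s + 8*I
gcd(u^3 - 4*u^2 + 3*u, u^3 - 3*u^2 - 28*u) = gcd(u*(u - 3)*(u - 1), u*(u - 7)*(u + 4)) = u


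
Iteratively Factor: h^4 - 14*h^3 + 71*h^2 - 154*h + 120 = (h - 2)*(h^3 - 12*h^2 + 47*h - 60) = (h - 4)*(h - 2)*(h^2 - 8*h + 15) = (h - 5)*(h - 4)*(h - 2)*(h - 3)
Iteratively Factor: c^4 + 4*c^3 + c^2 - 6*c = (c + 2)*(c^3 + 2*c^2 - 3*c) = (c - 1)*(c + 2)*(c^2 + 3*c) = c*(c - 1)*(c + 2)*(c + 3)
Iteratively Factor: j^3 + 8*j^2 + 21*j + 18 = (j + 3)*(j^2 + 5*j + 6) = (j + 2)*(j + 3)*(j + 3)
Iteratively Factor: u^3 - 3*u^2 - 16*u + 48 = (u - 3)*(u^2 - 16) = (u - 4)*(u - 3)*(u + 4)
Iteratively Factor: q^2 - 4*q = (q)*(q - 4)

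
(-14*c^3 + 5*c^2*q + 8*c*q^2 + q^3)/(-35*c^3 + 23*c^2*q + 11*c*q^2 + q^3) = (2*c + q)/(5*c + q)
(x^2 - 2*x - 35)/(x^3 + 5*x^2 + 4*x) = (x^2 - 2*x - 35)/(x*(x^2 + 5*x + 4))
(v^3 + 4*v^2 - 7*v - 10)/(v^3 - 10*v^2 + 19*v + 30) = (v^2 + 3*v - 10)/(v^2 - 11*v + 30)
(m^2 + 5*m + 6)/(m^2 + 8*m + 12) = (m + 3)/(m + 6)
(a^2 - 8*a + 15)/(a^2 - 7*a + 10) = (a - 3)/(a - 2)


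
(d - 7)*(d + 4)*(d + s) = d^3 + d^2*s - 3*d^2 - 3*d*s - 28*d - 28*s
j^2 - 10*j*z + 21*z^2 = (j - 7*z)*(j - 3*z)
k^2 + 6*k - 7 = (k - 1)*(k + 7)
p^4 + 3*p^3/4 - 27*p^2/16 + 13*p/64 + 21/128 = (p - 3/4)*(p - 1/2)*(p + 1/4)*(p + 7/4)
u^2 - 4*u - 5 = (u - 5)*(u + 1)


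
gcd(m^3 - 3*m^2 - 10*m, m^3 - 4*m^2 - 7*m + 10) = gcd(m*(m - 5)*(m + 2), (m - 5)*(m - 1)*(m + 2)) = m^2 - 3*m - 10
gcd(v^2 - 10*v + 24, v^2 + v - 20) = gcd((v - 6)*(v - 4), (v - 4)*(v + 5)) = v - 4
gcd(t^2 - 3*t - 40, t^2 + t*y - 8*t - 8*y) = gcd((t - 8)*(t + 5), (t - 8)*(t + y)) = t - 8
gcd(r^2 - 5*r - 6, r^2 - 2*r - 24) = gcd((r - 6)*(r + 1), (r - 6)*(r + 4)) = r - 6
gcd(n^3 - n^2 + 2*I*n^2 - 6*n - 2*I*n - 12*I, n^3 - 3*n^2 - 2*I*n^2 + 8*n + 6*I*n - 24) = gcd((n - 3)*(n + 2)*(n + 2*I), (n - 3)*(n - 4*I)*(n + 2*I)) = n^2 + n*(-3 + 2*I) - 6*I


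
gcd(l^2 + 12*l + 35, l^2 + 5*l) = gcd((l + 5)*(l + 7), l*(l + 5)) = l + 5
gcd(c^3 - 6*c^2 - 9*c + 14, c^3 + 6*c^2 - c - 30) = 1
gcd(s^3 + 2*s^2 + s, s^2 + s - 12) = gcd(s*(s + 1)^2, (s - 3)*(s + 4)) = 1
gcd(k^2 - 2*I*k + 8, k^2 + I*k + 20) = k - 4*I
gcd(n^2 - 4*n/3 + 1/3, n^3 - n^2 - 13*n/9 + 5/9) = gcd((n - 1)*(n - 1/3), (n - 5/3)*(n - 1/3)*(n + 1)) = n - 1/3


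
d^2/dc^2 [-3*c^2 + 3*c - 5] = -6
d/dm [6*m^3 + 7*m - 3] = 18*m^2 + 7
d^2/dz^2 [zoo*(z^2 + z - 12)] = zoo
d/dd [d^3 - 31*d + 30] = 3*d^2 - 31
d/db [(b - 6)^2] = 2*b - 12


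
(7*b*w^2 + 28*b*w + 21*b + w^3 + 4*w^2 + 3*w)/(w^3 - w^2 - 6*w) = (7*b*w^2 + 28*b*w + 21*b + w^3 + 4*w^2 + 3*w)/(w*(w^2 - w - 6))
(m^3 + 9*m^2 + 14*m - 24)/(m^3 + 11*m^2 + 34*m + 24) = (m - 1)/(m + 1)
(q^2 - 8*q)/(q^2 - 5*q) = (q - 8)/(q - 5)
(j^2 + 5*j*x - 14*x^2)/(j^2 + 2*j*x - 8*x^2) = (j + 7*x)/(j + 4*x)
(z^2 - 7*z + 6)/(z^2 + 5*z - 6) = (z - 6)/(z + 6)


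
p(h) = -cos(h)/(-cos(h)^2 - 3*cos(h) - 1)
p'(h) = -(-2*sin(h)*cos(h) - 3*sin(h))*cos(h)/(-cos(h)^2 - 3*cos(h) - 1)^2 + sin(h)/(-cos(h)^2 - 3*cos(h) - 1) = -sin(h)^3/(cos(h)^2 + 3*cos(h) + 1)^2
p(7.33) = 0.18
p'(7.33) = -0.09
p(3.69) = 1.03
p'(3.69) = 0.20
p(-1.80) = -0.61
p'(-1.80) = 6.75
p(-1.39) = 0.11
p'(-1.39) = 0.39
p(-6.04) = 0.20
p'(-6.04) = -0.00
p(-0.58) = 0.20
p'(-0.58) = 0.01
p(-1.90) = -2.40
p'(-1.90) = 46.74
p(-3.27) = 1.00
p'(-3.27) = -0.00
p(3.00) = 1.00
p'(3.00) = 0.00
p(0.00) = 0.20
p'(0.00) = 0.00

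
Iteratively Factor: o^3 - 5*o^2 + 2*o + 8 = (o - 4)*(o^2 - o - 2) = (o - 4)*(o + 1)*(o - 2)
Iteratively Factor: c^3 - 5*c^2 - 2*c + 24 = (c + 2)*(c^2 - 7*c + 12) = (c - 4)*(c + 2)*(c - 3)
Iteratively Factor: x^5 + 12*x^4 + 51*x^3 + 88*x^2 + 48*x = (x + 3)*(x^4 + 9*x^3 + 24*x^2 + 16*x) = x*(x + 3)*(x^3 + 9*x^2 + 24*x + 16) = x*(x + 3)*(x + 4)*(x^2 + 5*x + 4) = x*(x + 3)*(x + 4)^2*(x + 1)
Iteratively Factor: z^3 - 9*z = (z - 3)*(z^2 + 3*z) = (z - 3)*(z + 3)*(z)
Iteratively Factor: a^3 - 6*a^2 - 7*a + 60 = (a - 4)*(a^2 - 2*a - 15) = (a - 4)*(a + 3)*(a - 5)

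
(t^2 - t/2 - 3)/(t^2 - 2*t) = (t + 3/2)/t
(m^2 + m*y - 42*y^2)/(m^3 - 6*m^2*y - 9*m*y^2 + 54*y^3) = (-m - 7*y)/(-m^2 + 9*y^2)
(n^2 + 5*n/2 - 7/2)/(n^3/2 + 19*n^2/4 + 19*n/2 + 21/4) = 2*(2*n^2 + 5*n - 7)/(2*n^3 + 19*n^2 + 38*n + 21)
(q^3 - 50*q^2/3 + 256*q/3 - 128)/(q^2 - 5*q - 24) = (q^2 - 26*q/3 + 16)/(q + 3)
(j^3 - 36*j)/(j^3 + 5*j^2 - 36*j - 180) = j/(j + 5)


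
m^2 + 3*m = m*(m + 3)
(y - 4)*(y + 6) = y^2 + 2*y - 24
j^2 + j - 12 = (j - 3)*(j + 4)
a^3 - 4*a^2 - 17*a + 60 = (a - 5)*(a - 3)*(a + 4)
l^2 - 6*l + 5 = (l - 5)*(l - 1)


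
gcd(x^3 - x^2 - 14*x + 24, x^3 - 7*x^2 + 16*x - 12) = x^2 - 5*x + 6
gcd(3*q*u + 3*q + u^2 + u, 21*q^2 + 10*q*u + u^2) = 3*q + u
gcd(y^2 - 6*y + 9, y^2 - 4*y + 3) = y - 3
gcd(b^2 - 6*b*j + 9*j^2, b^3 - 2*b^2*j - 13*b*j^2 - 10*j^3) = 1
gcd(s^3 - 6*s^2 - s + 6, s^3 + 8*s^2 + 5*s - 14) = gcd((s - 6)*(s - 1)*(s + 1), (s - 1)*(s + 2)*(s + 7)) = s - 1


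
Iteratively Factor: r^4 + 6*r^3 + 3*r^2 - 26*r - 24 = (r - 2)*(r^3 + 8*r^2 + 19*r + 12) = (r - 2)*(r + 1)*(r^2 + 7*r + 12) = (r - 2)*(r + 1)*(r + 4)*(r + 3)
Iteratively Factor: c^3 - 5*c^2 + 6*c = (c - 3)*(c^2 - 2*c) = (c - 3)*(c - 2)*(c)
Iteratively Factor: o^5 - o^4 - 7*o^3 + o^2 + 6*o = (o - 3)*(o^4 + 2*o^3 - o^2 - 2*o) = (o - 3)*(o + 1)*(o^3 + o^2 - 2*o) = (o - 3)*(o + 1)*(o + 2)*(o^2 - o) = (o - 3)*(o - 1)*(o + 1)*(o + 2)*(o)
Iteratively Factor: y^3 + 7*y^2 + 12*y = (y)*(y^2 + 7*y + 12) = y*(y + 4)*(y + 3)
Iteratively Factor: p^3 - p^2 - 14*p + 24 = (p - 2)*(p^2 + p - 12) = (p - 2)*(p + 4)*(p - 3)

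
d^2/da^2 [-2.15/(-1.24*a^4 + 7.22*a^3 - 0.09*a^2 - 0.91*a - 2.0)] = ((-31.992*a^2 + 93.138*a - 0.387)*(1.24*a^4 - 7.22*a^3 + 0.09*a^2 + 0.91*a + 2.0) + 2.15*(4.96*a^3 - 21.66*a^2 + 0.18*a + 0.91)*(9.92*a^3 - 43.32*a^2 + 0.36*a + 1.82))/(1.24*a^4 - 7.22*a^3 + 0.09*a^2 + 0.91*a + 2.0)^3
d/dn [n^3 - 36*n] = 3*n^2 - 36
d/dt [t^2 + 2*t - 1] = 2*t + 2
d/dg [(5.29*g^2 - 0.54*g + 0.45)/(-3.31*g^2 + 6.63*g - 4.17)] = (33.2853*g^2 - 41.1396*g - 0.7317)/(10.9561*g^4 - 43.8906*g^3 + 71.5623*g^2 - 55.2942*g + 17.3889)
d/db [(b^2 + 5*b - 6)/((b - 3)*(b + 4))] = 2*(-2*b^2 - 6*b - 27)/(b^4 + 2*b^3 - 23*b^2 - 24*b + 144)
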